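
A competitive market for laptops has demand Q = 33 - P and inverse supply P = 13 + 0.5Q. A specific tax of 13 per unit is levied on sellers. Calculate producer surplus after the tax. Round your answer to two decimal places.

5.44

Rewriting demand in inverse form: P = 33 - Q.
Without the tax, 33 - Q = 13 + 0.5Q so Q* = 13.3333 and P* = 19.6667.
With the tax, sellers need 13 more per unit: 33 - Q = 13 + 0.5Q + 13, so Q_t = 4.6667. Buyers pay P_b = 28.3333; sellers receive P_s = P_b - 13 = 15.3333.
PS = (1/2)(Q_t)(P_s - 13) = (1/2)(4.6667)(2.3333) = 5.4444.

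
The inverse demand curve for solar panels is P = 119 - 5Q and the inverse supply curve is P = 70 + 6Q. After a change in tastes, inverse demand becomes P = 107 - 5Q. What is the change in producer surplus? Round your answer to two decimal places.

Initial equilibrium: Q_0 = 4.4545, P_0 = 96.7273; CS_0 = (1/2)(4.4545)(22.2727) = 49.6074, PS_0 = (1/2)(4.4545)(26.7273) = 59.5289.
New equilibrium: 107 - 5Q = 70 + 6Q gives Q_1 = 3.3636, P_1 = 90.1818; CS_1 = 28.2851, PS_1 = 33.9421.
Change in producer surplus = 33.9421 - 59.5289 = -25.5868.

-25.59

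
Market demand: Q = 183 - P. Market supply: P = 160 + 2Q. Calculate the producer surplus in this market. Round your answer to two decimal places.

Rewriting demand in inverse form: P = 183 - Q.
Set 183 - Q = 160 + 2Q, which gives 23 = 3Q, so Q* = 7.6667 and P* = 183 - (7.6667) = 175.3333.
Producer surplus is the triangle above supply below P*: (1/2)(7.6667)(175.3333 - 160) = (1/2)(7.6667)(15.3333) = 58.7778.

58.78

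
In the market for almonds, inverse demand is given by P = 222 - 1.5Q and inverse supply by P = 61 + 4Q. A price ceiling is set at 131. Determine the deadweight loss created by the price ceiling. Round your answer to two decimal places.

381.14

Without the control, 222 - 1.5Q = 61 + 4Q so Q* = 29.2727 and P* = 178.0909.
At P = 131, sellers supply (131 - 61)/4 = 17.5 while buyers want more, so the quantity traded is 17.5 at price 131.
At Q = 17.5 the demand price is 195.75 and the supply price is 131. Deadweight loss is the triangle between the curves from 17.5 to 29.2727: (1/2)(195.75 - 131)(29.2727 - 17.5) = 381.142.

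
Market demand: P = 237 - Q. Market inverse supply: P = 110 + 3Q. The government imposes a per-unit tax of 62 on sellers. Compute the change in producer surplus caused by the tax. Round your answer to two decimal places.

-1116.00

Without the tax, 237 - Q = 110 + 3Q so Q* = 31.75 and P* = 205.25.
A tax on sellers shifts supply up by 62: 237 - Q = 110 + 3Q + 62, so Q_t = 16.25. Buyers pay P_b = 220.75; sellers receive P_s = P_b - 62 = 158.75.
Producers lose the trapezoid between P_s and P* out to Q_t plus the triangle from Q_t to Q*: change in PS = 396.0938 - 1512.0938 = -1116.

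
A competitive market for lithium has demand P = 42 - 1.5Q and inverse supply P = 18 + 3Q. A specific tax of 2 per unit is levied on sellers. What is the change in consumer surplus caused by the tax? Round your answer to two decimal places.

-3.41

Without the tax, 42 - 1.5Q = 18 + 3Q so Q* = 5.3333 and P* = 34.
A tax on sellers shifts supply up by 2: 42 - 1.5Q = 18 + 3Q + 2, so Q_t = 4.8889. Buyers pay P_b = 34.6667; sellers receive P_s = P_b - 2 = 32.6667.
Consumers lose the trapezoid between P* and P_b out to Q_t plus the triangle from Q_t to Q*: change in CS = 17.9259 - 21.3333 = -3.4074.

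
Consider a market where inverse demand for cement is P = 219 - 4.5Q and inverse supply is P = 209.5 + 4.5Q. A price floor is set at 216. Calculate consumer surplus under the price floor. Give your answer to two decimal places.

1.00

Free-market equilibrium: 219 - 4.5Q = 209.5 + 4.5Q gives Q* = 1.0556, P* = 214.25.
At P = 216, buyers demand (219 - 216)/4.5 = 0.6667 while sellers would supply more, so the quantity traded is 0.6667 at price 216.
CS is the triangle under demand above 216: (1/2)(0.6667)(219 - 216) = 1.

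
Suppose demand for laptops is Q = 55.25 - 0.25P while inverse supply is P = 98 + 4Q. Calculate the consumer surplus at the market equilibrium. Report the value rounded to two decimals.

Rewriting demand in inverse form: P = 221 - 4Q.
Setting demand equal to supply, 123 = 8Q, so Q* = 15.375 and P* = 159.5.
Consumer surplus is the triangle under demand above P*: (1/2)(15.375)(221 - 159.5) = (1/2)(15.375)(61.5) = 472.7812.

472.78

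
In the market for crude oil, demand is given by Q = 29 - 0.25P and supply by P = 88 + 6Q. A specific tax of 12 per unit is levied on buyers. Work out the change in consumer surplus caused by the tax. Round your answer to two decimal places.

Rewriting demand in inverse form: P = 116 - 4Q.
Pre-tax equilibrium: 116 - 4Q = 88 + 6Q gives Q* = 2.8, P* = 104.8.
With the tax, buyers' net willingness to pay falls by 12: (116 - 12) - 4Q = 88 + 6Q, so Q_t = 1.6. Buyers pay P_b = 109.6; sellers receive P_s = P_b - 12 = 97.6.
CS falls from (1/2)(2.8)(11.2) = 15.68 to (1/2)(1.6)(6.4) = 5.12, a change of -10.56.

-10.56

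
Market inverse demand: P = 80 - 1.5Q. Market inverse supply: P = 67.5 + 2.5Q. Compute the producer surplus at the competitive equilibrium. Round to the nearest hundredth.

12.21

Equilibrium: 80 - 1.5Q = 67.5 + 2.5Q, so Q* = 3.125 and P* = 75.3125.
Producer surplus is the triangle above supply below P*: (1/2)(3.125)(75.3125 - 67.5) = (1/2)(3.125)(7.8125) = 12.207.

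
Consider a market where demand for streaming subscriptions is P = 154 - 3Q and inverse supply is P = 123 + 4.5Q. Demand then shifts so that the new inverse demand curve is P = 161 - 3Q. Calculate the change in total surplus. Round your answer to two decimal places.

32.20

Initial equilibrium: Q_0 = 4.1333, P_0 = 141.6; CS_0 = (1/2)(4.1333)(12.4) = 25.6267, PS_0 = (1/2)(4.1333)(18.6) = 38.44.
New equilibrium: 161 - 3Q = 123 + 4.5Q gives Q_1 = 5.0667, P_1 = 145.8; CS_1 = 38.5067, PS_1 = 57.76.
Change in total surplus = (38.5067 + 57.76) - (25.6267 + 38.44) = 32.2.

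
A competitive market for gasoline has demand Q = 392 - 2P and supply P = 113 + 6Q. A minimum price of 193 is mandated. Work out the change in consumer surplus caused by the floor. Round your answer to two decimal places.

-31.76

Rewriting demand in inverse form: P = 196 - 0.5Q.
Free-market equilibrium: 196 - 0.5Q = 113 + 6Q gives Q* = 12.7692, P* = 189.6154.
At P = 193, buyers demand (196 - 193)/0.5 = 6 while sellers would supply more, so the quantity traded is 6 at price 193.
CS goes from (1/2)(12.7692)(6.3846) = 40.7633 to 9 (computed as (196 - 193)(6) - (1/2)(0.5)(6)^2), a change of -31.7633.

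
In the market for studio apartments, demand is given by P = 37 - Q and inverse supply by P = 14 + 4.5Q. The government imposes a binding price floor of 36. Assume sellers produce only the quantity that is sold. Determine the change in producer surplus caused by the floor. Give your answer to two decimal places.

-19.60

Without the control, 37 - Q = 14 + 4.5Q so Q* = 4.1818 and P* = 32.8182.
At the floor price 36, quantity demanded is (37 - 36)/1 = 1; demand is the short side, so Q = 1 trades at P = 36.
PS goes from (1/2)(4.1818)(18.8182) = 39.3471 to 19.75 (computed as (36 - 14)(1) - (1/2)(4.5)(1)^2), a change of -19.5971.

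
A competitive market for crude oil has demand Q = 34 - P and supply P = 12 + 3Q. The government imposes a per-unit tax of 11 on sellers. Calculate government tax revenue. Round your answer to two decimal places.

30.25

Rewriting demand in inverse form: P = 34 - Q.
Pre-tax equilibrium: 34 - Q = 12 + 3Q gives Q* = 5.5, P* = 28.5.
With the tax, sellers need 11 more per unit: 34 - Q = 12 + 3Q + 11, so Q_t = 2.75. Buyers pay P_b = 31.25; sellers receive P_s = P_b - 11 = 20.25.
Revenue is the tax times quantity traded: 11 x 2.75 = 30.25.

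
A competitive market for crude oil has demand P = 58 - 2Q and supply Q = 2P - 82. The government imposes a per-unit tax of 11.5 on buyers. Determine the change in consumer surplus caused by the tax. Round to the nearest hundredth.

-41.40

Rewriting supply in inverse form: P = 41 + 0.5Q.
Pre-tax equilibrium: 58 - 2Q = 41 + 0.5Q gives Q* = 6.8, P* = 44.4.
A tax on buyers shifts demand down by 11.5: (58 - 11.5) - 2Q = 41 + 0.5Q, so Q_t = 2.2. Buyers pay P_b = 53.6; sellers receive P_s = P_b - 11.5 = 42.1.
Consumers lose the trapezoid between P* and P_b out to Q_t plus the triangle from Q_t to Q*: change in CS = 4.84 - 46.24 = -41.4.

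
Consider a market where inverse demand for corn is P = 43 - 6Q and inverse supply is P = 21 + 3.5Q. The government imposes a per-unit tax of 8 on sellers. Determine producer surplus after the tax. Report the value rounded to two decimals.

Without the tax, 43 - 6Q = 21 + 3.5Q so Q* = 2.3158 and P* = 29.1053.
With the tax, sellers need 8 more per unit: 43 - 6Q = 21 + 3.5Q + 8, so Q_t = 1.4737. Buyers pay P_b = 34.1579; sellers receive P_s = P_b - 8 = 26.1579.
Producer surplus is the triangle above supply below P_s: (1/2)(1.4737)(26.1579 - 21) = 3.8006.

3.80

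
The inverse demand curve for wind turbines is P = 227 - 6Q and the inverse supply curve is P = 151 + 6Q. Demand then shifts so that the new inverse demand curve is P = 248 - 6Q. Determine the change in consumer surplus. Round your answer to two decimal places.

Initial equilibrium: Q_0 = 6.3333, P_0 = 189; CS_0 = (1/2)(6.3333)(38) = 120.3333, PS_0 = (1/2)(6.3333)(38) = 120.3333.
New equilibrium: 248 - 6Q = 151 + 6Q gives Q_1 = 8.0833, P_1 = 199.5; CS_1 = 196.0208, PS_1 = 196.0208.
Change in consumer surplus = 196.0208 - 120.3333 = 75.6875.

75.69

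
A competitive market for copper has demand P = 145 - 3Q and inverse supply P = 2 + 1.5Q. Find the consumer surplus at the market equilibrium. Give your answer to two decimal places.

1514.74

Equilibrium: 145 - 3Q = 2 + 1.5Q, so Q* = 31.7778 and P* = 49.6667.
The demand choke price is 145, so CS = (1/2)(Q*)(145 - P*) = (1/2)(31.7778)(95.3333) = 1514.7407.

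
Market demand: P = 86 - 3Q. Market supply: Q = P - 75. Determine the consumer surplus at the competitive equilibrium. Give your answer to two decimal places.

11.34

Rewriting supply in inverse form: P = 75 + Q.
Setting demand equal to supply, 11 = 4Q, so Q* = 2.75 and P* = 77.75.
CS is the area between the demand curve and P* from 0 to Q*: (1/2)(2.75)(8.25) = 11.3438.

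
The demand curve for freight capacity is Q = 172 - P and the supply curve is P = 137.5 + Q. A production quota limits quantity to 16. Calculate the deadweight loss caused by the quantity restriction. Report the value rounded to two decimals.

1.56

Rewriting demand in inverse form: P = 172 - Q.
Without the quota, 172 - Q = 137.5 + Q gives Q* = 17.25.
At Q = 16 the demand price is 172 - (16) = 156 and the supply price is 137.5 + (16) = 153.5.
DWL = (1/2)(gap between curves at 16) x (Q* - 16) = (1/2)(2.5)(1.25) = 1.5625.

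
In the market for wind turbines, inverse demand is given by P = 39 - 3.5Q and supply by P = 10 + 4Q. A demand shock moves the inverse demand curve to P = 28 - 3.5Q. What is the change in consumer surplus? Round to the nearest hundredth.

Initial equilibrium: Q_0 = 3.8667, P_0 = 25.4667; CS_0 = (1/2)(3.8667)(13.5333) = 26.1644, PS_0 = (1/2)(3.8667)(15.4667) = 29.9022.
New equilibrium: 28 - 3.5Q = 10 + 4Q gives Q_1 = 2.4, P_1 = 19.6; CS_1 = 10.08, PS_1 = 11.52.
Change in consumer surplus = 10.08 - 26.1644 = -16.0844.

-16.08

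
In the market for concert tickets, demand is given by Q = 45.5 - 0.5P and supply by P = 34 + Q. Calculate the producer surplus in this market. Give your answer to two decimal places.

Rewriting demand in inverse form: P = 91 - 2Q.
Equilibrium: 91 - 2Q = 34 + Q, so Q* = 19 and P* = 53.
PS is the area between P* and the supply curve from 0 to Q*: (1/2)(19)(19) = 180.5.

180.50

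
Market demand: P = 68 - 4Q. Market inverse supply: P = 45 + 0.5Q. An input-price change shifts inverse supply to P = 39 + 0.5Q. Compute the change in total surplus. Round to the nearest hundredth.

34.67

Initial equilibrium: Q_0 = 5.1111, P_0 = 47.5556; CS_0 = (1/2)(5.1111)(20.4444) = 52.2469, PS_0 = (1/2)(5.1111)(2.5556) = 6.5309.
New equilibrium: 68 - 4Q = 39 + 0.5Q gives Q_1 = 6.4444, P_1 = 42.2222; CS_1 = 83.0617, PS_1 = 10.3827.
Change in total surplus = (83.0617 + 10.3827) - (52.2469 + 6.5309) = 34.6667.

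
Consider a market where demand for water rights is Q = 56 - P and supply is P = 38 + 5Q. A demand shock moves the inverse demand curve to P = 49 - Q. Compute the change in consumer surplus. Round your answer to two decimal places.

-2.82

Rewriting demand in inverse form: P = 56 - Q.
Initial equilibrium: Q_0 = 3, P_0 = 53; CS_0 = (1/2)(3)(3) = 4.5, PS_0 = (1/2)(3)(15) = 22.5.
New equilibrium: 49 - Q = 38 + 5Q gives Q_1 = 1.8333, P_1 = 47.1667; CS_1 = 1.6806, PS_1 = 8.4028.
Change in consumer surplus = 1.6806 - 4.5 = -2.8194.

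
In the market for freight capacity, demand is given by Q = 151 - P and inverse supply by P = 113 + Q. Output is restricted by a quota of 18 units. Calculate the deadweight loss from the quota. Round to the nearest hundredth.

1.00

Rewriting demand in inverse form: P = 151 - Q.
Without the quota, 151 - Q = 113 + Q gives Q* = 19.
At Q = 18 the demand price is 151 - (18) = 133 and the supply price is 113 + (18) = 131.
Deadweight loss is the triangle between the curves from 18 to 19: (1/2)(133 - 131)(19 - 18) = 1.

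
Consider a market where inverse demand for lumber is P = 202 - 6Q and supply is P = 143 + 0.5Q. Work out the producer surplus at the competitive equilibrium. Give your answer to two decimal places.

Set 202 - 6Q = 143 + 0.5Q, which gives 59 = 6.5Q, so Q* = 9.0769 and P* = 202 - 6(9.0769) = 147.5385.
Producer surplus is the triangle above supply below P*: (1/2)(9.0769)(147.5385 - 143) = (1/2)(9.0769)(4.5385) = 20.5976.

20.60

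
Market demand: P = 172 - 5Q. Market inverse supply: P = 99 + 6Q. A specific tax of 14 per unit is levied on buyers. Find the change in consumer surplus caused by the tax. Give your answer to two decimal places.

-38.18

Without the tax, 172 - 5Q = 99 + 6Q so Q* = 6.6364 and P* = 138.8182.
With the tax, buyers' net willingness to pay falls by 14: (172 - 14) - 5Q = 99 + 6Q, so Q_t = 5.3636. Buyers pay P_b = 145.1818; sellers receive P_s = P_b - 14 = 131.1818.
CS falls from (1/2)(6.6364)(33.1818) = 110.1033 to (1/2)(5.3636)(26.8182) = 71.9215, a change of -38.1818.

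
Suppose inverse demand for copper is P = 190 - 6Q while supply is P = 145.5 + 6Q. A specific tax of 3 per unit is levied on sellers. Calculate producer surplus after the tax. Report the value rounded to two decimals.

Without the tax, 190 - 6Q = 145.5 + 6Q so Q* = 3.7083 and P* = 167.75.
With the tax, sellers need 3 more per unit: 190 - 6Q = 145.5 + 6Q + 3, so Q_t = 3.4583. Buyers pay P_b = 169.25; sellers receive P_s = P_b - 3 = 166.25.
Producer surplus is the triangle above supply below P_s: (1/2)(3.4583)(166.25 - 145.5) = 35.8802.

35.88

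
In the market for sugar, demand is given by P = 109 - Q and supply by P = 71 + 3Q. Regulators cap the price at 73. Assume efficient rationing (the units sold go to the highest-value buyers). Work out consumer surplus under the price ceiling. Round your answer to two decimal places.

23.78

Free-market equilibrium: 109 - Q = 71 + 3Q gives Q* = 9.5, P* = 99.5.
At the ceiling price 73, quantity supplied is (73 - 71)/3 = 0.6667; supply is the short side, so Q = 0.6667 trades at P = 73.
The demand price at Q = 0.6667 is 108.3333. CS is the trapezoid between demand and 73 over [0, 0.6667]: (1/2)[(109 - 73) + (108.3333 - 73)](0.6667) = 23.7778.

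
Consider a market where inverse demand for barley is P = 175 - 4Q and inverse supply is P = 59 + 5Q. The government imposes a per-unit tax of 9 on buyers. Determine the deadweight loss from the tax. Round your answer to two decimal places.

4.50

Without the tax, 175 - 4Q = 59 + 5Q so Q* = 12.8889 and P* = 123.4444.
With the tax, buyers' net willingness to pay falls by 9: (175 - 9) - 4Q = 59 + 5Q, so Q_t = 11.8889. Buyers pay P_b = 127.4444; sellers receive P_s = P_b - 9 = 118.4444.
The welfare triangle lost has base Q* - Q_t = 1 and height t = 9, so DWL = (1/2)(1)(9) = 4.5.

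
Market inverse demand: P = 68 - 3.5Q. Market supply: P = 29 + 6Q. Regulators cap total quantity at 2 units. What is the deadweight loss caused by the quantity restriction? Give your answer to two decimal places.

21.05

Unrestricted equilibrium: Q* = (68 - 29)/(3.5 + 6) = 4.1053.
At Q = 2 the demand price is 68 - 3.5(2) = 61 and the supply price is 29 + 6(2) = 41.
DWL = (1/2)(gap between curves at 2) x (Q* - 2) = (1/2)(20)(2.1053) = 21.0526.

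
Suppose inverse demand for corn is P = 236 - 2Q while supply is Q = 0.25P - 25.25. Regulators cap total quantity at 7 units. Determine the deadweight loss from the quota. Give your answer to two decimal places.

Rewriting supply in inverse form: P = 101 + 4Q.
Without the quota, 236 - 2Q = 101 + 4Q gives Q* = 22.5.
At Q = 7 the demand price is 236 - 2(7) = 222 and the supply price is 101 + 4(7) = 129.
DWL = (1/2)(gap between curves at 7) x (Q* - 7) = (1/2)(93)(15.5) = 720.75.

720.75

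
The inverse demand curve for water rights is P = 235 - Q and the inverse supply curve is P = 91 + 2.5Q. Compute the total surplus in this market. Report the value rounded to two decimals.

Set 235 - Q = 91 + 2.5Q, which gives 144 = 3.5Q, so Q* = 41.1429 and P* = 235 - (41.1429) = 193.8571.
Total surplus is the full triangle between the curves from 0 to Q*: (1/2)(41.1429)(235 - 91) = 2962.2857.

2962.29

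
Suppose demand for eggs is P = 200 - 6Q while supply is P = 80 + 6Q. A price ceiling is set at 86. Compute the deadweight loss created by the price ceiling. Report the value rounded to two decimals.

486.00

Without the control, 200 - 6Q = 80 + 6Q so Q* = 10 and P* = 140.
At P = 86, sellers supply (86 - 80)/6 = 1 while buyers want more, so the quantity traded is 1 at price 86.
At Q = 1 the demand price is 194 and the supply price is 86. Deadweight loss is the triangle between the curves from 1 to 10: (1/2)(194 - 86)(10 - 1) = 486.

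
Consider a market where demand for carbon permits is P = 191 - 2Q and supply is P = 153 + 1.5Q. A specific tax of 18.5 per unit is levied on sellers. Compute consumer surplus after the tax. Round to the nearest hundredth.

31.04

Without the tax, 191 - 2Q = 153 + 1.5Q so Q* = 10.8571 and P* = 169.2857.
With the tax, sellers need 18.5 more per unit: 191 - 2Q = 153 + 1.5Q + 18.5, so Q_t = 5.5714. Buyers pay P_b = 179.8571; sellers receive P_s = P_b - 18.5 = 161.3571.
Consumer surplus is the triangle under demand above P_b: (1/2)(5.5714)(191 - 179.8571) = 31.0408.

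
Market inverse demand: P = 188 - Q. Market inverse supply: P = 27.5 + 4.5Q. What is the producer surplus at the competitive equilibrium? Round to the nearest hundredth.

1916.05

Equilibrium: 188 - Q = 27.5 + 4.5Q, so Q* = 29.1818 and P* = 158.8182.
PS is the area between P* and the supply curve from 0 to Q*: (1/2)(29.1818)(131.3182) = 1916.0517.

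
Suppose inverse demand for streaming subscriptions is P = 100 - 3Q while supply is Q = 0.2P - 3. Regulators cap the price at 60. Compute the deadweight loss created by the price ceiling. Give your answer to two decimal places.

10.56

Rewriting supply in inverse form: P = 15 + 5Q.
Free-market equilibrium: 100 - 3Q = 15 + 5Q gives Q* = 10.625, P* = 68.125.
At P = 60, sellers supply (60 - 15)/5 = 9 while buyers want more, so the quantity traded is 9 at price 60.
The lost-trades triangle has base Q* - 9 = 1.625 and height equal to the gap between the curves at Q = 9, which is 73 - 60 = 13. DWL = (1/2)(1.625)(13) = 10.5625.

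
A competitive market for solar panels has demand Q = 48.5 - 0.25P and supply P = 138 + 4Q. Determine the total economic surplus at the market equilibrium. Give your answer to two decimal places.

196.00

Rewriting demand in inverse form: P = 194 - 4Q.
Set 194 - 4Q = 138 + 4Q, which gives 56 = 8Q, so Q* = 7 and P* = 194 - 4(7) = 166.
Total surplus is the full triangle between the curves from 0 to Q*: (1/2)(7)(194 - 138) = 196.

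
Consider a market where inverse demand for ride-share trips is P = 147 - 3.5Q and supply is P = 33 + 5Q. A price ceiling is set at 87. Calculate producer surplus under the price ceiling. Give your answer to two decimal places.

291.60

Without the control, 147 - 3.5Q = 33 + 5Q so Q* = 13.4118 and P* = 100.0588.
At the ceiling price 87, quantity supplied is (87 - 33)/5 = 10.8; supply is the short side, so Q = 10.8 trades at P = 87.
PS is the triangle above supply below 87: (1/2)(10.8)(87 - 33) = 291.6.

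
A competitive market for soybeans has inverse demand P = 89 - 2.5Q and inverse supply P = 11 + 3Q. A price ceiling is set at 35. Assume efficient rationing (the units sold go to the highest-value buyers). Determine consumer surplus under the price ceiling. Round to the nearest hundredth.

352.00

Without the control, 89 - 2.5Q = 11 + 3Q so Q* = 14.1818 and P* = 53.5455.
At the ceiling price 35, quantity supplied is (35 - 11)/3 = 8; supply is the short side, so Q = 8 trades at P = 35.
The demand price at Q = 8 is 69. CS is the trapezoid between demand and 35 over [0, 8]: (1/2)[(89 - 35) + (69 - 35)](8) = 352.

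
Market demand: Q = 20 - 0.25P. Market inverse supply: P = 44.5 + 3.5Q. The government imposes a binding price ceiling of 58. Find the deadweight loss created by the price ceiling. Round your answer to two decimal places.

Rewriting demand in inverse form: P = 80 - 4Q.
Free-market equilibrium: 80 - 4Q = 44.5 + 3.5Q gives Q* = 4.7333, P* = 61.0667.
At P = 58, sellers supply (58 - 44.5)/3.5 = 3.8571 while buyers want more, so the quantity traded is 3.8571 at price 58.
The lost-trades triangle has base Q* - 3.8571 = 0.8762 and height equal to the gap between the curves at Q = 3.8571, which is 64.5714 - 58 = 6.5714. DWL = (1/2)(0.8762)(6.5714) = 2.8789.

2.88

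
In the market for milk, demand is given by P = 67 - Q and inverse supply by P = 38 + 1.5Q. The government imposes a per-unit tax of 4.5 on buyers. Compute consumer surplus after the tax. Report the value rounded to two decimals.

48.02

Without the tax, 67 - Q = 38 + 1.5Q so Q* = 11.6 and P* = 55.4.
A tax on buyers shifts demand down by 4.5: (67 - 4.5) - Q = 38 + 1.5Q, so Q_t = 9.8. Buyers pay P_b = 57.2; sellers receive P_s = P_b - 4.5 = 52.7.
Consumer surplus is the triangle under demand above P_b: (1/2)(9.8)(67 - 57.2) = 48.02.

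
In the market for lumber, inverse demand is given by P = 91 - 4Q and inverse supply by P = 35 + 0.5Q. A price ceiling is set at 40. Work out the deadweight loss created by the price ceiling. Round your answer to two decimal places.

Free-market equilibrium: 91 - 4Q = 35 + 0.5Q gives Q* = 12.4444, P* = 41.2222.
At the ceiling price 40, quantity supplied is (40 - 35)/0.5 = 10; supply is the short side, so Q = 10 trades at P = 40.
At Q = 10 the demand price is 51 and the supply price is 40. Deadweight loss is the triangle between the curves from 10 to 12.4444: (1/2)(51 - 40)(12.4444 - 10) = 13.4444.

13.44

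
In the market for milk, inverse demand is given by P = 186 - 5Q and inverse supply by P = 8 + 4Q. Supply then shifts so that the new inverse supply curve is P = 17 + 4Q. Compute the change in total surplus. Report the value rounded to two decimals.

Initial equilibrium: Q_0 = 19.7778, P_0 = 87.1111; CS_0 = (1/2)(19.7778)(98.8889) = 977.9012, PS_0 = (1/2)(19.7778)(79.1111) = 782.321.
New equilibrium: 186 - 5Q = 17 + 4Q gives Q_1 = 18.7778, P_1 = 92.1111; CS_1 = 881.5123, PS_1 = 705.2099.
Change in total surplus = (881.5123 + 705.2099) - (977.9012 + 782.321) = -173.5.

-173.50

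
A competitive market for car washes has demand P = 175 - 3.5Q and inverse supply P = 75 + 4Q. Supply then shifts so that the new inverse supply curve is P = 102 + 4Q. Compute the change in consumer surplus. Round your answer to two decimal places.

-145.32

Initial equilibrium: Q_0 = 13.3333, P_0 = 128.3333; CS_0 = (1/2)(13.3333)(46.6667) = 311.1111, PS_0 = (1/2)(13.3333)(53.3333) = 355.5556.
New equilibrium: 175 - 3.5Q = 102 + 4Q gives Q_1 = 9.7333, P_1 = 140.9333; CS_1 = 165.7911, PS_1 = 189.4756.
Change in consumer surplus = 165.7911 - 311.1111 = -145.32.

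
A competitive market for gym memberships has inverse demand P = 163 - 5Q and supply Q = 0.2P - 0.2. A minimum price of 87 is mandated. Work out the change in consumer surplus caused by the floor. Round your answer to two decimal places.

Rewriting supply in inverse form: P = 1 + 5Q.
Without the control, 163 - 5Q = 1 + 5Q so Q* = 16.2 and P* = 82.
At the floor price 87, quantity demanded is (163 - 87)/5 = 15.2; demand is the short side, so Q = 15.2 trades at P = 87.
CS goes from (1/2)(16.2)(81) = 656.1 to 577.6 (computed as (163 - 87)(15.2) - (1/2)(5)(15.2)^2), a change of -78.5.

-78.50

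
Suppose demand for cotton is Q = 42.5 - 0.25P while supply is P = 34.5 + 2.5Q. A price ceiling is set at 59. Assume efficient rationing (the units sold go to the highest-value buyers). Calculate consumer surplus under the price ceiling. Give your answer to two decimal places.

895.72

Rewriting demand in inverse form: P = 170 - 4Q.
Without the control, 170 - 4Q = 34.5 + 2.5Q so Q* = 20.8462 and P* = 86.6154.
At the ceiling price 59, quantity supplied is (59 - 34.5)/2.5 = 9.8; supply is the short side, so Q = 9.8 trades at P = 59.
The demand price at Q = 9.8 is 130.8. CS is the trapezoid between demand and 59 over [0, 9.8]: (1/2)[(170 - 59) + (130.8 - 59)](9.8) = 895.72.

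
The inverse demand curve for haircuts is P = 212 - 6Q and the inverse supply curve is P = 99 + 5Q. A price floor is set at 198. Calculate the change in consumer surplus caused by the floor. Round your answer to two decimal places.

Without the control, 212 - 6Q = 99 + 5Q so Q* = 10.2727 and P* = 150.3636.
At the floor price 198, quantity demanded is (212 - 198)/6 = 2.3333; demand is the short side, so Q = 2.3333 trades at P = 198.
CS goes from (1/2)(10.2727)(61.6364) = 316.5868 to 16.3333 (computed as (212 - 198)(2.3333) - (1/2)(6)(2.3333)^2), a change of -300.2534.

-300.25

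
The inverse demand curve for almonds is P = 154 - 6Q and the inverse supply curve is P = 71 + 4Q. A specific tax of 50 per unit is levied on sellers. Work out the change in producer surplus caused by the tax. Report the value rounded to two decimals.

Without the tax, 154 - 6Q = 71 + 4Q so Q* = 8.3 and P* = 104.2.
With the tax, sellers need 50 more per unit: 154 - 6Q = 71 + 4Q + 50, so Q_t = 3.3. Buyers pay P_b = 134.2; sellers receive P_s = P_b - 50 = 84.2.
Producers lose the trapezoid between P_s and P* out to Q_t plus the triangle from Q_t to Q*: change in PS = 21.78 - 137.78 = -116.

-116.00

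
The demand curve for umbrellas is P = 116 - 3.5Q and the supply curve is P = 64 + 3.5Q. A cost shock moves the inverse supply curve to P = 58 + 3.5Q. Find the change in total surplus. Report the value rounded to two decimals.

47.14

Initial equilibrium: Q_0 = 7.4286, P_0 = 90; CS_0 = (1/2)(7.4286)(26) = 96.5714, PS_0 = (1/2)(7.4286)(26) = 96.5714.
New equilibrium: 116 - 3.5Q = 58 + 3.5Q gives Q_1 = 8.2857, P_1 = 87; CS_1 = 120.1429, PS_1 = 120.1429.
Change in total surplus = (120.1429 + 120.1429) - (96.5714 + 96.5714) = 47.1429.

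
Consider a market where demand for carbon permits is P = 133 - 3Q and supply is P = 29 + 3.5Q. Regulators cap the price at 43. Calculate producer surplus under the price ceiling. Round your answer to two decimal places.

Without the control, 133 - 3Q = 29 + 3.5Q so Q* = 16 and P* = 85.
At P = 43, sellers supply (43 - 29)/3.5 = 4 while buyers want more, so the quantity traded is 4 at price 43.
PS is the triangle above supply below 43: (1/2)(4)(43 - 29) = 28.

28.00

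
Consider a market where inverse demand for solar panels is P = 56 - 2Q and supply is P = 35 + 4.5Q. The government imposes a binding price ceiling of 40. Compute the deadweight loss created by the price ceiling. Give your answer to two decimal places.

Free-market equilibrium: 56 - 2Q = 35 + 4.5Q gives Q* = 3.2308, P* = 49.5385.
At P = 40, sellers supply (40 - 35)/4.5 = 1.1111 while buyers want more, so the quantity traded is 1.1111 at price 40.
At Q = 1.1111 the demand price is 53.7778 and the supply price is 40. Deadweight loss is the triangle between the curves from 1.1111 to 3.2308: (1/2)(53.7778 - 40)(3.2308 - 1.1111) = 14.6021.

14.60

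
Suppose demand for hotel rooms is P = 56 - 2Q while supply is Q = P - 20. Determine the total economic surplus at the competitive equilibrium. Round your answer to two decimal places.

216.00

Rewriting supply in inverse form: P = 20 + Q.
Equilibrium: 56 - 2Q = 20 + Q, so Q* = 12 and P* = 32.
Total surplus is the full triangle between the curves from 0 to Q*: (1/2)(12)(56 - 20) = 216.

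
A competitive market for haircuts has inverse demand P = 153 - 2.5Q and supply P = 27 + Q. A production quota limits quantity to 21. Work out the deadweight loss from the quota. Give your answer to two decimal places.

393.75

Unrestricted equilibrium: Q* = (153 - 27)/(2.5 + 1) = 36.
At Q = 21 the demand price is 153 - 2.5(21) = 100.5 and the supply price is 27 + (21) = 48.
DWL = (1/2)(gap between curves at 21) x (Q* - 21) = (1/2)(52.5)(15) = 393.75.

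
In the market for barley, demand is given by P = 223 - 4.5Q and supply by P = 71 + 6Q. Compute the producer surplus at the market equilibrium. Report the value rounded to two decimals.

628.68

Equilibrium: 223 - 4.5Q = 71 + 6Q, so Q* = 14.4762 and P* = 157.8571.
Producer surplus is the triangle above supply below P*: (1/2)(14.4762)(157.8571 - 71) = (1/2)(14.4762)(86.8571) = 628.6803.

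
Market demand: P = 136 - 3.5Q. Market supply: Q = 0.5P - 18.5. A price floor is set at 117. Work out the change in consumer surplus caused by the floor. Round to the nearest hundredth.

Rewriting supply in inverse form: P = 37 + 2Q.
Free-market equilibrium: 136 - 3.5Q = 37 + 2Q gives Q* = 18, P* = 73.
At P = 117, buyers demand (136 - 117)/3.5 = 5.4286 while sellers would supply more, so the quantity traded is 5.4286 at price 117.
CS goes from (1/2)(18)(63) = 567 to 51.5714 (computed as (136 - 117)(5.4286) - (1/2)(3.5)(5.4286)^2), a change of -515.4286.

-515.43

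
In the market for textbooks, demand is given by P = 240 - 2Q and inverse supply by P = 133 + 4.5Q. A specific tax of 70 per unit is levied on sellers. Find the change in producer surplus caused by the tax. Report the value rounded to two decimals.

-536.80

Without the tax, 240 - 2Q = 133 + 4.5Q so Q* = 16.4615 and P* = 207.0769.
A tax on sellers shifts supply up by 70: 240 - 2Q = 133 + 4.5Q + 70, so Q_t = 5.6923. Buyers pay P_b = 228.6154; sellers receive P_s = P_b - 70 = 158.6154.
Producers lose the trapezoid between P_s and P* out to Q_t plus the triangle from Q_t to Q*: change in PS = 72.9053 - 609.7101 = -536.8047.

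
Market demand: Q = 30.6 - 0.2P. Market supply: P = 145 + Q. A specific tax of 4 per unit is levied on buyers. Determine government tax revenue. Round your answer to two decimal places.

2.67

Rewriting demand in inverse form: P = 153 - 5Q.
Without the tax, 153 - 5Q = 145 + Q so Q* = 1.3333 and P* = 146.3333.
With the tax, buyers' net willingness to pay falls by 4: (153 - 4) - 5Q = 145 + Q, so Q_t = 0.6667. Buyers pay P_b = 149.6667; sellers receive P_s = P_b - 4 = 145.6667.
Revenue is the tax times quantity traded: 4 x 0.6667 = 2.6667.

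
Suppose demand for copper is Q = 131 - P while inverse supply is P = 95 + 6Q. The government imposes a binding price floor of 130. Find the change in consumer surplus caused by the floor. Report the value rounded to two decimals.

Rewriting demand in inverse form: P = 131 - Q.
Without the control, 131 - Q = 95 + 6Q so Q* = 5.1429 and P* = 125.8571.
At the floor price 130, quantity demanded is (131 - 130)/1 = 1; demand is the short side, so Q = 1 trades at P = 130.
CS goes from (1/2)(5.1429)(5.1429) = 13.2245 to 0.5 (computed as (131 - 130)(1) - (1/2)(1)(1)^2), a change of -12.7245.

-12.72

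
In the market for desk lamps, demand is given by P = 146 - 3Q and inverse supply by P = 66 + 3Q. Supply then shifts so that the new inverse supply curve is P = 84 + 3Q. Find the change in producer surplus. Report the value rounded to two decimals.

Initial equilibrium: Q_0 = 13.3333, P_0 = 106; CS_0 = (1/2)(13.3333)(40) = 266.6667, PS_0 = (1/2)(13.3333)(40) = 266.6667.
New equilibrium: 146 - 3Q = 84 + 3Q gives Q_1 = 10.3333, P_1 = 115; CS_1 = 160.1667, PS_1 = 160.1667.
Change in producer surplus = 160.1667 - 266.6667 = -106.5.

-106.50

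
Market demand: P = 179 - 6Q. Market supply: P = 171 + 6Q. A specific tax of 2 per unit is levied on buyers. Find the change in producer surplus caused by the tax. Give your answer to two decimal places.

-0.58

Without the tax, 179 - 6Q = 171 + 6Q so Q* = 0.6667 and P* = 175.
A tax on buyers shifts demand down by 2: (179 - 2) - 6Q = 171 + 6Q, so Q_t = 0.5. Buyers pay P_b = 176; sellers receive P_s = P_b - 2 = 174.
Producers lose the trapezoid between P_s and P* out to Q_t plus the triangle from Q_t to Q*: change in PS = 0.75 - 1.3333 = -0.5833.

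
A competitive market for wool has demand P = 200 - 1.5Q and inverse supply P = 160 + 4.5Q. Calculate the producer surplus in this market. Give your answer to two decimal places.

Setting demand equal to supply, 40 = 6Q, so Q* = 6.6667 and P* = 190.
The supply curve's price intercept is 160, so PS = (1/2)(Q*)(P* - 160) = (1/2)(6.6667)(30) = 100.

100.00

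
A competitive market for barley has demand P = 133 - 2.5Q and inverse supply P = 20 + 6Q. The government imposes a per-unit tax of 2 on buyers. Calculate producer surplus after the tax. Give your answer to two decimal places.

Pre-tax equilibrium: 133 - 2.5Q = 20 + 6Q gives Q* = 13.2941, P* = 99.7647.
A tax on buyers shifts demand down by 2: (133 - 2) - 2.5Q = 20 + 6Q, so Q_t = 13.0588. Buyers pay P_b = 100.3529; sellers receive P_s = P_b - 2 = 98.3529.
PS = (1/2)(Q_t)(P_s - 20) = (1/2)(13.0588)(78.3529) = 511.5986.

511.60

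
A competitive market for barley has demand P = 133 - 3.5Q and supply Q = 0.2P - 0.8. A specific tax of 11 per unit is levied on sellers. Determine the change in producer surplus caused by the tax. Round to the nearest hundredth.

-94.01

Rewriting supply in inverse form: P = 4 + 5Q.
Without the tax, 133 - 3.5Q = 4 + 5Q so Q* = 15.1765 and P* = 79.8824.
A tax on sellers shifts supply up by 11: 133 - 3.5Q = 4 + 5Q + 11, so Q_t = 13.8824. Buyers pay P_b = 84.4118; sellers receive P_s = P_b - 11 = 73.4118.
Producers lose the trapezoid between P_s and P* out to Q_t plus the triangle from Q_t to Q*: change in PS = 481.7993 - 575.8131 = -94.0138.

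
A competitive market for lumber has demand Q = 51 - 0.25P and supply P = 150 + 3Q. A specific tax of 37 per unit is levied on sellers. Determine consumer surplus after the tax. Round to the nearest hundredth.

Rewriting demand in inverse form: P = 204 - 4Q.
Without the tax, 204 - 4Q = 150 + 3Q so Q* = 7.7143 and P* = 173.1429.
With the tax, sellers need 37 more per unit: 204 - 4Q = 150 + 3Q + 37, so Q_t = 2.4286. Buyers pay P_b = 194.2857; sellers receive P_s = P_b - 37 = 157.2857.
Consumer surplus is the triangle under demand above P_b: (1/2)(2.4286)(204 - 194.2857) = 11.7959.

11.80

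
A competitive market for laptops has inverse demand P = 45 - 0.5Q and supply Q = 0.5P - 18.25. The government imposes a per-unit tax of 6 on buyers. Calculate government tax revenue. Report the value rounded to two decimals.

6.00

Rewriting supply in inverse form: P = 36.5 + 2Q.
Without the tax, 45 - 0.5Q = 36.5 + 2Q so Q* = 3.4 and P* = 43.3.
With the tax, buyers' net willingness to pay falls by 6: (45 - 6) - 0.5Q = 36.5 + 2Q, so Q_t = 1. Buyers pay P_b = 44.5; sellers receive P_s = P_b - 6 = 38.5.
Revenue is the tax times quantity traded: 6 x 1 = 6.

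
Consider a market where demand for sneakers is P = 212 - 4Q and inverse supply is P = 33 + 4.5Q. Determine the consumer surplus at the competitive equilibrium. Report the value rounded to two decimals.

Setting demand equal to supply, 179 = 8.5Q, so Q* = 21.0588 and P* = 127.7647.
Consumer surplus is the triangle under demand above P*: (1/2)(21.0588)(212 - 127.7647) = (1/2)(21.0588)(84.2353) = 886.9481.

886.95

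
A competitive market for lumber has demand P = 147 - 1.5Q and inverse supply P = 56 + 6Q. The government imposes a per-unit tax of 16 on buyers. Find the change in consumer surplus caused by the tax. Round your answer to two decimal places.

Pre-tax equilibrium: 147 - 1.5Q = 56 + 6Q gives Q* = 12.1333, P* = 128.8.
With the tax, buyers' net willingness to pay falls by 16: (147 - 16) - 1.5Q = 56 + 6Q, so Q_t = 10. Buyers pay P_b = 132; sellers receive P_s = P_b - 16 = 116.
Consumers lose the trapezoid between P* and P_b out to Q_t plus the triangle from Q_t to Q*: change in CS = 75 - 110.4133 = -35.4133.

-35.41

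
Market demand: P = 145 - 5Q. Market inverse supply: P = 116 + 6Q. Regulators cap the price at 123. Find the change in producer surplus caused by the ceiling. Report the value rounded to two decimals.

-16.77

Free-market equilibrium: 145 - 5Q = 116 + 6Q gives Q* = 2.6364, P* = 131.8182.
At the ceiling price 123, quantity supplied is (123 - 116)/6 = 1.1667; supply is the short side, so Q = 1.1667 trades at P = 123.
PS goes from (1/2)(2.6364)(15.8182) = 20.8512 to 4.0833 (computed as (123 - 116)(1.1667) - (1/2)(6)(1.1667)^2), a change of -16.7679.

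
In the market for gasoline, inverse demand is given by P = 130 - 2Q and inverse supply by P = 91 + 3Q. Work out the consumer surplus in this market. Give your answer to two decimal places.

Setting demand equal to supply, 39 = 5Q, so Q* = 7.8 and P* = 114.4.
The demand choke price is 130, so CS = (1/2)(Q*)(130 - P*) = (1/2)(7.8)(15.6) = 60.84.

60.84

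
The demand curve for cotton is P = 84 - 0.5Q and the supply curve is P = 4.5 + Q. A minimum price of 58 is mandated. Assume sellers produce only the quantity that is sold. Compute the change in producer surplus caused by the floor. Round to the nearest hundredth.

Free-market equilibrium: 84 - 0.5Q = 4.5 + Q gives Q* = 53, P* = 57.5.
At the floor price 58, quantity demanded is (84 - 58)/0.5 = 52; demand is the short side, so Q = 52 trades at P = 58.
PS goes from (1/2)(53)(53) = 1404.5 to 1430 (computed as (58 - 4.5)(52) - (1/2)(1)(52)^2), a change of 25.5.

25.50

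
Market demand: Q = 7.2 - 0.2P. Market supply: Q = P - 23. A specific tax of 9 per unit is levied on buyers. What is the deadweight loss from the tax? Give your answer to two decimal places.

6.75

Rewriting demand in inverse form: P = 36 - 5Q.
Rewriting supply in inverse form: P = 23 + Q.
Without the tax, 36 - 5Q = 23 + Q so Q* = 2.1667 and P* = 25.1667.
With the tax, buyers' net willingness to pay falls by 9: (36 - 9) - 5Q = 23 + Q, so Q_t = 0.6667. Buyers pay P_b = 32.6667; sellers receive P_s = P_b - 9 = 23.6667.
The welfare triangle lost has base Q* - Q_t = 1.5 and height t = 9, so DWL = (1/2)(1.5)(9) = 6.75.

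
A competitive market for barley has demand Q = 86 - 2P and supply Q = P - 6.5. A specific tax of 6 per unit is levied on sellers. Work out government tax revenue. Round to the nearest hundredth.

122.00

Rewriting demand in inverse form: P = 43 - 0.5Q.
Rewriting supply in inverse form: P = 6.5 + Q.
Pre-tax equilibrium: 43 - 0.5Q = 6.5 + Q gives Q* = 24.3333, P* = 30.8333.
With the tax, sellers need 6 more per unit: 43 - 0.5Q = 6.5 + Q + 6, so Q_t = 20.3333. Buyers pay P_b = 32.8333; sellers receive P_s = P_b - 6 = 26.8333.
Tax revenue = t x Q_t = 6 x 20.3333 = 122.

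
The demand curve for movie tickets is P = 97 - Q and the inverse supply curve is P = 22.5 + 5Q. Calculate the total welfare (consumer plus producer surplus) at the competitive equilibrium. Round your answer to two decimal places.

Equilibrium: 97 - Q = 22.5 + 5Q, so Q* = 12.4167 and P* = 84.5833.
CS = (1/2)(12.4167)(12.4167) = 77.0868 and PS = (1/2)(12.4167)(62.0833) = 385.434, so total surplus = 462.5208.

462.52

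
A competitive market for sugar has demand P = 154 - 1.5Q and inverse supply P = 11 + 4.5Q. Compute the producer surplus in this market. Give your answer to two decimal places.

1278.06

Setting demand equal to supply, 143 = 6Q, so Q* = 23.8333 and P* = 118.25.
PS is the area between P* and the supply curve from 0 to Q*: (1/2)(23.8333)(107.25) = 1278.0625.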